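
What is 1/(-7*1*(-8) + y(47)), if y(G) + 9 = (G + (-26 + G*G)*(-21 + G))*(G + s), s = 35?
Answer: 1/4658057 ≈ 2.1468e-7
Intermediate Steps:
y(G) = -9 + (35 + G)*(G + (-26 + G²)*(-21 + G)) (y(G) = -9 + (G + (-26 + G*G)*(-21 + G))*(G + 35) = -9 + (G + (-26 + G²)*(-21 + G))*(35 + G) = -9 + (35 + G)*(G + (-26 + G²)*(-21 + G)))
1/(-7*1*(-8) + y(47)) = 1/(-7*1*(-8) + (19101 + 47⁴ - 760*47² - 329*47 + 14*47³)) = 1/(-7*(-8) + (19101 + 4879681 - 760*2209 - 15463 + 14*103823)) = 1/(56 + (19101 + 4879681 - 1678840 - 15463 + 1453522)) = 1/(56 + 4658001) = 1/4658057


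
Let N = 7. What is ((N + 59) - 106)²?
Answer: 1600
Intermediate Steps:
((N + 59) - 106)² = ((7 + 59) - 106)² = (66 - 106)² = (-40)² = 1600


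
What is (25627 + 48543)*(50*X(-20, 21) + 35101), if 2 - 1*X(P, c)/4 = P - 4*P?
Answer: 1743069170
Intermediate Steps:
X(P, c) = 8 + 12*P (X(P, c) = 8 - 4*(P - 4*P) = 8 - (-12)*P = 8 + 12*P)
(25627 + 48543)*(50*X(-20, 21) + 35101) = (25627 + 48543)*(50*(8 + 12*(-20)) + 35101) = 74170*(50*(8 - 240) + 35101) = 74170*(50*(-232) + 35101) = 74170*(-11600 + 35101) = 74170*23501 = 1743069170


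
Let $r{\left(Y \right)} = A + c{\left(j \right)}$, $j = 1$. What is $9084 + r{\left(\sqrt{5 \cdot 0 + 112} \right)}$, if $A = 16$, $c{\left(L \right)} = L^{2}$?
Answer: $9101$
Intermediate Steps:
$r{\left(Y \right)} = 17$ ($r{\left(Y \right)} = 16 + 1^{2} = 16 + 1 = 17$)
$9084 + r{\left(\sqrt{5 \cdot 0 + 112} \right)} = 9084 + 17 = 9101$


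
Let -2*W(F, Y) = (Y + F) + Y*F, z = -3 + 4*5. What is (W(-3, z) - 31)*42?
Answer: -525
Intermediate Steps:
z = 17 (z = -3 + 20 = 17)
W(F, Y) = -F/2 - Y/2 - F*Y/2 (W(F, Y) = -((Y + F) + Y*F)/2 = -((F + Y) + F*Y)/2 = -(F + Y + F*Y)/2 = -F/2 - Y/2 - F*Y/2)
(W(-3, z) - 31)*42 = ((-½*(-3) - ½*17 - ½*(-3)*17) - 31)*42 = ((3/2 - 17/2 + 51/2) - 31)*42 = (37/2 - 31)*42 = -25/2*42 = -525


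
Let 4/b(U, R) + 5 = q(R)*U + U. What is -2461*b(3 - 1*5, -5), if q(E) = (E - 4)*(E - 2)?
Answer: 9844/133 ≈ 74.015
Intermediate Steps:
q(E) = (-4 + E)*(-2 + E)
b(U, R) = 4/(-5 + U + U*(8 + R² - 6*R)) (b(U, R) = 4/(-5 + ((8 + R² - 6*R)*U + U)) = 4/(-5 + (U*(8 + R² - 6*R) + U)) = 4/(-5 + (U + U*(8 + R² - 6*R))) = 4/(-5 + U + U*(8 + R² - 6*R)))
-2461*b(3 - 1*5, -5) = -9844/(-5 + (3 - 1*5) + (3 - 1*5)*(8 + (-5)² - 6*(-5))) = -9844/(-5 + (3 - 5) + (3 - 5)*(8 + 25 + 30)) = -9844/(-5 - 2 - 2*63) = -9844/(-5 - 2 - 126) = -9844/(-133) = -9844*(-1)/133 = -2461*(-4/133) = 9844/133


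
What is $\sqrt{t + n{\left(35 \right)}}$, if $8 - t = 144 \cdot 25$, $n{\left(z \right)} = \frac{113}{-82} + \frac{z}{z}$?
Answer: $\frac{5 i \sqrt{966206}}{82} \approx 59.936 i$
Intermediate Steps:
$n{\left(z \right)} = - \frac{31}{82}$ ($n{\left(z \right)} = 113 \left(- \frac{1}{82}\right) + 1 = - \frac{113}{82} + 1 = - \frac{31}{82}$)
$t = -3592$ ($t = 8 - 144 \cdot 25 = 8 - 3600 = -3592$)
$\sqrt{t + n{\left(35 \right)}} = \sqrt{-3592 - \frac{31}{82}} = \sqrt{- \frac{294575}{82}} = \frac{5 i \sqrt{966206}}{82}$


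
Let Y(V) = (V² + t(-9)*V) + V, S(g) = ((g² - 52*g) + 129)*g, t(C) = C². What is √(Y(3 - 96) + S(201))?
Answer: √6046701 ≈ 2459.0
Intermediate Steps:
S(g) = g*(129 + g² - 52*g) (S(g) = (129 + g² - 52*g)*g = g*(129 + g² - 52*g))
Y(V) = V² + 82*V (Y(V) = (V² + (-9)²*V) + V = (V² + 81*V) + V = V² + 82*V)
√(Y(3 - 96) + S(201)) = √((3 - 96)*(82 + (3 - 96)) + 201*(129 + 201² - 52*201)) = √(-93*(82 - 93) + 201*(129 + 40401 - 10452)) = √(-93*(-11) + 201*30078) = √(1023 + 6045678) = √6046701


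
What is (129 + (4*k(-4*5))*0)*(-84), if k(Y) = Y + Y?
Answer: -10836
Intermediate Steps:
k(Y) = 2*Y
(129 + (4*k(-4*5))*0)*(-84) = (129 + (4*(2*(-4*5)))*0)*(-84) = (129 + (4*(2*(-20)))*0)*(-84) = (129 + (4*(-40))*0)*(-84) = (129 - 160*0)*(-84) = (129 + 0)*(-84) = 129*(-84) = -10836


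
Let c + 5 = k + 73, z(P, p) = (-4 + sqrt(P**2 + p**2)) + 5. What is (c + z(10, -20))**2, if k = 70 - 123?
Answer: 756 + 320*sqrt(5) ≈ 1471.5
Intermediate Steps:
k = -53
z(P, p) = 1 + sqrt(P**2 + p**2)
c = 15 (c = -5 + (-53 + 73) = -5 + 20 = 15)
(c + z(10, -20))**2 = (15 + (1 + sqrt(10**2 + (-20)**2)))**2 = (15 + (1 + sqrt(100 + 400)))**2 = (15 + (1 + sqrt(500)))**2 = (15 + (1 + 10*sqrt(5)))**2 = (16 + 10*sqrt(5))**2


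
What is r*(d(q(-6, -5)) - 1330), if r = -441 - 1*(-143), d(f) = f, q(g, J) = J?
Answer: 397830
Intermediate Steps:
r = -298 (r = -441 + 143 = -298)
r*(d(q(-6, -5)) - 1330) = -298*(-5 - 1330) = -298*(-1335) = 397830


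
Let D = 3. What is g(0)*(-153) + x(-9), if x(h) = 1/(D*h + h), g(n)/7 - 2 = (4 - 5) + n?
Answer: -38557/36 ≈ -1071.0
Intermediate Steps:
g(n) = 7 + 7*n (g(n) = 14 + 7*((4 - 5) + n) = 14 + 7*(-1 + n) = 14 + (-7 + 7*n) = 7 + 7*n)
x(h) = 1/(4*h) (x(h) = 1/(3*h + h) = 1/(4*h))
g(0)*(-153) + x(-9) = (7 + 7*0)*(-153) + (1/4)/(-9) = (7 + 0)*(-153) + (1/4)*(-1/9) = 7*(-153) - 1/36 = -1071 - 1/36 = -38557/36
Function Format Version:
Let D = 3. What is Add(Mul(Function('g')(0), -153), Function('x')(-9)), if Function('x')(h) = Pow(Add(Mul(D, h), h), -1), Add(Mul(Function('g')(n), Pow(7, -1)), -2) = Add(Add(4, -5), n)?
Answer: Rational(-38557, 36) ≈ -1071.0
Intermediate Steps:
Function('g')(n) = Add(7, Mul(7, n)) (Function('g')(n) = Add(14, Mul(7, Add(Add(4, -5), n))) = Add(14, Mul(7, Add(-1, n))) = Add(14, Add(-7, Mul(7, n))) = Add(7, Mul(7, n)))
Function('x')(h) = Mul(Rational(1, 4), Pow(h, -1)) (Function('x')(h) = Pow(Add(Mul(3, h), h), -1) = Pow(Mul(4, h), -1) = Mul(Rational(1, 4), Pow(h, -1)))
Add(Mul(Function('g')(0), -153), Function('x')(-9)) = Add(Mul(Add(7, Mul(7, 0)), -153), Mul(Rational(1, 4), Pow(-9, -1))) = Add(Mul(Add(7, 0), -153), Mul(Rational(1, 4), Rational(-1, 9))) = Add(Mul(7, -153), Rational(-1, 36)) = Add(-1071, Rational(-1, 36)) = Rational(-38557, 36)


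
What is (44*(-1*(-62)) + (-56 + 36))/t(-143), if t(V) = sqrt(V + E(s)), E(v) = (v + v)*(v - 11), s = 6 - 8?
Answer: -2708*I*sqrt(91)/91 ≈ -283.88*I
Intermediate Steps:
s = -2
E(v) = 2*v*(-11 + v) (E(v) = (2*v)*(-11 + v) = 2*v*(-11 + v))
t(V) = sqrt(52 + V) (t(V) = sqrt(V + 2*(-2)*(-11 - 2)) = sqrt(V + 2*(-2)*(-13)) = sqrt(V + 52) = sqrt(52 + V))
(44*(-1*(-62)) + (-56 + 36))/t(-143) = (44*(-1*(-62)) + (-56 + 36))/(sqrt(52 - 143)) = (44*62 - 20)/(sqrt(-91)) = (2728 - 20)/((I*sqrt(91))) = 2708*(-I*sqrt(91)/91) = -2708*I*sqrt(91)/91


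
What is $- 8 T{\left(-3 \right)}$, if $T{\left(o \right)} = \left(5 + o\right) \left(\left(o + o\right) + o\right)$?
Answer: $144$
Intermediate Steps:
$T{\left(o \right)} = 3 o \left(5 + o\right)$ ($T{\left(o \right)} = \left(5 + o\right) \left(2 o + o\right) = \left(5 + o\right) 3 o = 3 o \left(5 + o\right)$)
$- 8 T{\left(-3 \right)} = - 8 \cdot 3 \left(-3\right) \left(5 - 3\right) = - 8 \cdot 3 \left(-3\right) 2 = \left(-8\right) \left(-18\right) = 144$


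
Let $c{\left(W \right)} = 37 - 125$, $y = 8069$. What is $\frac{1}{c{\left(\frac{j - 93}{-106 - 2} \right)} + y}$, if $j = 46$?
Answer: $\frac{1}{7981} \approx 0.0001253$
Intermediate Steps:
$c{\left(W \right)} = -88$
$\frac{1}{c{\left(\frac{j - 93}{-106 - 2} \right)} + y} = \frac{1}{-88 + 8069} = \frac{1}{7981}$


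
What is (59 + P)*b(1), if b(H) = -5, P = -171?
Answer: 560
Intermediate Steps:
(59 + P)*b(1) = (59 - 171)*(-5) = -112*(-5) = 560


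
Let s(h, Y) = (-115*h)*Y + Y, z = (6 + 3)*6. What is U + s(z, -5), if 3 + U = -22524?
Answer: 8518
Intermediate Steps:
U = -22527 (U = -3 - 22524 = -22527)
z = 54 (z = 9*6 = 54)
s(h, Y) = Y - 115*Y*h (s(h, Y) = -115*Y*h + Y = Y - 115*Y*h)
U + s(z, -5) = -22527 - 5*(1 - 115*54) = -22527 - 5*(1 - 6210) = -22527 - 5*(-6209) = -22527 + 31045 = 8518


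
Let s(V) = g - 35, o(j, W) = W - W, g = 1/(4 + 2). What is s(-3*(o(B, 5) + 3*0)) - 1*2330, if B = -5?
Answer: -14189/6 ≈ -2364.8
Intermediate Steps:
g = ⅙ (g = 1/6 = ⅙ ≈ 0.16667)
o(j, W) = 0
s(V) = -209/6 (s(V) = ⅙ - 35 = -209/6)
s(-3*(o(B, 5) + 3*0)) - 1*2330 = -209/6 - 1*2330 = -209/6 - 2330 = -14189/6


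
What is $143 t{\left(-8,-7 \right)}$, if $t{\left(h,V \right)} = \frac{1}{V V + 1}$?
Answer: $\frac{143}{50} \approx 2.86$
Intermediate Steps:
$t{\left(h,V \right)} = \frac{1}{1 + V^{2}}$ ($t{\left(h,V \right)} = \frac{1}{V^{2} + 1} = \frac{1}{1 + V^{2}}$)
$143 t{\left(-8,-7 \right)} = \frac{143}{1 + \left(-7\right)^{2}} = \frac{143}{1 + 49} = \frac{143}{50}$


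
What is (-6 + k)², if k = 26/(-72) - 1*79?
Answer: 9443329/1296 ≈ 7286.5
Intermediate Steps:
k = -2857/36 (k = 26*(-1/72) - 79 = -13/36 - 79 = -2857/36 ≈ -79.361)
(-6 + k)² = (-6 - 2857/36)² = (-3073/36)² = 9443329/1296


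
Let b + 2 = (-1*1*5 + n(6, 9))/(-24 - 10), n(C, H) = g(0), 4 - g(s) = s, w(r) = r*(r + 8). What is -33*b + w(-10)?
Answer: 2891/34 ≈ 85.029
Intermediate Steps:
w(r) = r*(8 + r)
g(s) = 4 - s
n(C, H) = 4 (n(C, H) = 4 - 1*0 = 4 + 0 = 4)
b = -67/34 (b = -2 + (-1*1*5 + 4)/(-24 - 10) = -2 + (-1*5 + 4)/(-34) = -2 + (-5 + 4)*(-1/34) = -2 - 1*(-1/34) = -2 + 1/34 = -67/34 ≈ -1.9706)
-33*b + w(-10) = -33*(-67/34) - 10*(8 - 10) = 2211/34 - 10*(-2) = 2211/34 + 20 = 2891/34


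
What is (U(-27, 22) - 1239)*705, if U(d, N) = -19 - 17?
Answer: -898875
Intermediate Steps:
U(d, N) = -36
(U(-27, 22) - 1239)*705 = (-36 - 1239)*705 = -1275*705 = -898875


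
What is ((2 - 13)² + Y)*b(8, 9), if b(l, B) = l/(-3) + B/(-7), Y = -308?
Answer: 15521/21 ≈ 739.10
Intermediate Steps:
b(l, B) = -l/3 - B/7 (b(l, B) = l*(-⅓) + B*(-⅐) = -l/3 - B/7)
((2 - 13)² + Y)*b(8, 9) = ((2 - 13)² - 308)*(-⅓*8 - ⅐*9) = ((-11)² - 308)*(-8/3 - 9/7) = (121 - 308)*(-83/21) = -187*(-83/21) = 15521/21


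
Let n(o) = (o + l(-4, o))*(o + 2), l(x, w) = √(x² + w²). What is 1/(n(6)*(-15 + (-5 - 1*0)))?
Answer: 3/1280 - √13/1280 ≈ -0.00047309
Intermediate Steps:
l(x, w) = √(w² + x²)
n(o) = (2 + o)*(o + √(16 + o²)) (n(o) = (o + √(o² + (-4)²))*(o + 2) = (o + √(o² + 16))*(2 + o) = (o + √(16 + o²))*(2 + o) = (2 + o)*(o + √(16 + o²)))
1/(n(6)*(-15 + (-5 - 1*0))) = 1/((6² + 2*6 + 2*√(16 + 6²) + 6*√(16 + 6²))*(-15 + (-5 - 1*0))) = 1/((36 + 12 + 2*√(16 + 36) + 6*√(16 + 36))*(-15 + (-5 + 0))) = 1/((36 + 12 + 2*√52 + 6*√52)*(-15 - 5)) = 1/((36 + 12 + 2*(2*√13) + 6*(2*√13))*(-20)) = 1/((36 + 12 + 4*√13 + 12*√13)*(-20)) = 1/((48 + 16*√13)*(-20)) = 1/(-960 - 320*√13)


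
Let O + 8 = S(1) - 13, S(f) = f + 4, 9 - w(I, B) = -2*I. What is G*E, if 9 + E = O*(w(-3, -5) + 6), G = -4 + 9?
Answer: -765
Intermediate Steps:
G = 5
w(I, B) = 9 + 2*I (w(I, B) = 9 - (-2)*I = 9 + 2*I)
S(f) = 4 + f
O = -16 (O = -8 + ((4 + 1) - 13) = -8 + (5 - 13) = -8 - 8 = -16)
E = -153 (E = -9 - 16*((9 + 2*(-3)) + 6) = -9 - 16*((9 - 6) + 6) = -9 - 16*(3 + 6) = -9 - 16*9 = -9 - 144 = -153)
G*E = 5*(-153) = -765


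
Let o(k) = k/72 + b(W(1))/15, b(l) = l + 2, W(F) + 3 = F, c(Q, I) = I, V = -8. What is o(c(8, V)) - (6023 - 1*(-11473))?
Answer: -157465/9 ≈ -17496.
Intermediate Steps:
W(F) = -3 + F
b(l) = 2 + l
o(k) = k/72 (o(k) = k/72 + (2 + (-3 + 1))/15 = k*(1/72) + (2 - 2)*(1/15) = k/72 + 0*(1/15) = k/72 + 0 = k/72)
o(c(8, V)) - (6023 - 1*(-11473)) = (1/72)*(-8) - (6023 - 1*(-11473)) = -⅑ - (6023 + 11473) = -⅑ - 1*17496 = -⅑ - 17496 = -157465/9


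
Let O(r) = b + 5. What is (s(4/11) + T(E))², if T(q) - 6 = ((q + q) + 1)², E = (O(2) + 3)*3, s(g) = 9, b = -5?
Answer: 141376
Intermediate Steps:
O(r) = 0 (O(r) = -5 + 5 = 0)
E = 9 (E = (0 + 3)*3 = 3*3 = 9)
T(q) = 6 + (1 + 2*q)² (T(q) = 6 + ((q + q) + 1)² = 6 + (2*q + 1)² = 6 + (1 + 2*q)²)
(s(4/11) + T(E))² = (9 + (6 + (1 + 2*9)²))² = (9 + (6 + (1 + 18)²))² = (9 + (6 + 19²))² = (9 + (6 + 361))² = (9 + 367)² = 376² = 141376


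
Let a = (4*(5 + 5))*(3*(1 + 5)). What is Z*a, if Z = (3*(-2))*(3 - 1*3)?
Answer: 0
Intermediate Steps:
Z = 0 (Z = -6*(3 - 3) = -6*0 = 0)
a = 720 (a = (4*10)*(3*6) = 40*18 = 720)
Z*a = 0*720 = 0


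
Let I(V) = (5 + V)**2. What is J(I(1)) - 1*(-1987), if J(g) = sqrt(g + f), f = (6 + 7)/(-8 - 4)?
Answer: 1987 + sqrt(1257)/6 ≈ 1992.9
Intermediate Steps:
f = -13/12 (f = 13/(-12) = 13*(-1/12) = -13/12 ≈ -1.0833)
J(g) = sqrt(-13/12 + g) (J(g) = sqrt(g - 13/12) = sqrt(-13/12 + g))
J(I(1)) - 1*(-1987) = sqrt(-39 + 36*(5 + 1)**2)/6 - 1*(-1987) = sqrt(-39 + 36*6**2)/6 + 1987 = sqrt(-39 + 36*36)/6 + 1987 = sqrt(-39 + 1296)/6 + 1987 = sqrt(1257)/6 + 1987 = 1987 + sqrt(1257)/6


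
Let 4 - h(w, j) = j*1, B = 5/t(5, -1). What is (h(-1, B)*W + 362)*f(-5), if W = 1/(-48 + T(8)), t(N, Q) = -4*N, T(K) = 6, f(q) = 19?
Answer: 1155181/168 ≈ 6876.1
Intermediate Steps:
B = -¼ (B = 5/((-4*5)) = 5/(-20) = 5*(-1/20) = -¼ ≈ -0.25000)
W = -1/42 (W = 1/(-48 + 6) = 1/(-42) = -1/42 ≈ -0.023810)
h(w, j) = 4 - j
(h(-1, B)*W + 362)*f(-5) = ((4 - 1*(-¼))*(-1/42) + 362)*19 = ((4 + ¼)*(-1/42) + 362)*19 = ((17/4)*(-1/42) + 362)*19 = (-17/168 + 362)*19 = (60799/168)*19 = 1155181/168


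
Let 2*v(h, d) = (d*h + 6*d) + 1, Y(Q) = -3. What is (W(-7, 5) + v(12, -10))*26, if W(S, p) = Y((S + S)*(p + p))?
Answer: -2405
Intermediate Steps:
W(S, p) = -3
v(h, d) = ½ + 3*d + d*h/2 (v(h, d) = ((d*h + 6*d) + 1)/2 = ((6*d + d*h) + 1)/2 = (1 + 6*d + d*h)/2 = ½ + 3*d + d*h/2)
(W(-7, 5) + v(12, -10))*26 = (-3 + (½ + 3*(-10) + (½)*(-10)*12))*26 = (-3 + (½ - 30 - 60))*26 = (-3 - 179/2)*26 = -185/2*26 = -2405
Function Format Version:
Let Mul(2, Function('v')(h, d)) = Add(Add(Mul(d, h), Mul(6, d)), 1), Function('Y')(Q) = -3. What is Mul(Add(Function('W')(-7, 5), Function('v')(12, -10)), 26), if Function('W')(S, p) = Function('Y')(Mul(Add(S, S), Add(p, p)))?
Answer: -2405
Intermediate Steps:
Function('W')(S, p) = -3
Function('v')(h, d) = Add(Rational(1, 2), Mul(3, d), Mul(Rational(1, 2), d, h)) (Function('v')(h, d) = Mul(Rational(1, 2), Add(Add(Mul(d, h), Mul(6, d)), 1)) = Mul(Rational(1, 2), Add(Add(Mul(6, d), Mul(d, h)), 1)) = Mul(Rational(1, 2), Add(1, Mul(6, d), Mul(d, h))) = Add(Rational(1, 2), Mul(3, d), Mul(Rational(1, 2), d, h)))
Mul(Add(Function('W')(-7, 5), Function('v')(12, -10)), 26) = Mul(Add(-3, Add(Rational(1, 2), Mul(3, -10), Mul(Rational(1, 2), -10, 12))), 26) = Mul(Add(-3, Add(Rational(1, 2), -30, -60)), 26) = Mul(Add(-3, Rational(-179, 2)), 26) = Mul(Rational(-185, 2), 26) = -2405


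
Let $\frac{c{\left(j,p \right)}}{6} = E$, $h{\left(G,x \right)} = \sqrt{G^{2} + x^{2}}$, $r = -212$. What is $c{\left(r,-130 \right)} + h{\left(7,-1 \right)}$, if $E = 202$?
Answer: $1212 + 5 \sqrt{2} \approx 1219.1$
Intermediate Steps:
$c{\left(j,p \right)} = 1212$ ($c{\left(j,p \right)} = 6 \cdot 202 = 1212$)
$c{\left(r,-130 \right)} + h{\left(7,-1 \right)} = 1212 + \sqrt{7^{2} + \left(-1\right)^{2}} = 1212 + \sqrt{49 + 1} = 1212 + \sqrt{50} = 1212 + 5 \sqrt{2}$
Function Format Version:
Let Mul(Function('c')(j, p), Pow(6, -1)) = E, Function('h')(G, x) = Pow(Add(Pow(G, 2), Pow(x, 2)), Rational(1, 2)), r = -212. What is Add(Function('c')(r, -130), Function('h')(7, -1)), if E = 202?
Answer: Add(1212, Mul(5, Pow(2, Rational(1, 2)))) ≈ 1219.1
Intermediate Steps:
Function('c')(j, p) = 1212 (Function('c')(j, p) = Mul(6, 202) = 1212)
Add(Function('c')(r, -130), Function('h')(7, -1)) = Add(1212, Pow(Add(Pow(7, 2), Pow(-1, 2)), Rational(1, 2))) = Add(1212, Pow(Add(49, 1), Rational(1, 2))) = Add(1212, Pow(50, Rational(1, 2))) = Add(1212, Mul(5, Pow(2, Rational(1, 2))))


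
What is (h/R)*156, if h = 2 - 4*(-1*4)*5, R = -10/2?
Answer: -12792/5 ≈ -2558.4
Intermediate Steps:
R = -5 (R = -10*½ = -5)
h = 82 (h = 2 - (-16)*5 = 2 - 4*(-20) = 2 + 80 = 82)
(h/R)*156 = (82/(-5))*156 = (82*(-⅕))*156 = -82/5*156 = -12792/5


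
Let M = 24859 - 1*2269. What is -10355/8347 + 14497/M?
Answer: -112912991/188558730 ≈ -0.59882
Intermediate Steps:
M = 22590 (M = 24859 - 2269 = 22590)
-10355/8347 + 14497/M = -10355/8347 + 14497/22590 = -112912991/188558730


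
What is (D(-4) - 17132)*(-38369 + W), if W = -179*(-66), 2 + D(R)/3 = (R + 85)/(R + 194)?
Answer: 17292493847/38 ≈ 4.5507e+8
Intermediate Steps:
D(R) = -6 + 3*(85 + R)/(194 + R) (D(R) = -6 + 3*((R + 85)/(R + 194)) = -6 + 3*((85 + R)/(194 + R)) = -6 + 3*(85 + R)/(194 + R))
W = 11814
(D(-4) - 17132)*(-38369 + W) = (3*(-303 - 1*(-4))/(194 - 4) - 17132)*(-38369 + 11814) = (3*(-303 + 4)/190 - 17132)*(-26555) = (3*(1/190)*(-299) - 17132)*(-26555) = (-897/190 - 17132)*(-26555) = -3255977/190*(-26555) = 17292493847/38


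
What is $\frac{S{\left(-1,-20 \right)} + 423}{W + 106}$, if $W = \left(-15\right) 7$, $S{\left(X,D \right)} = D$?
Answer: $403$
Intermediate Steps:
$W = -105$
$\frac{S{\left(-1,-20 \right)} + 423}{W + 106} = \frac{-20 + 423}{-105 + 106} = \frac{403}{1} = 403 \cdot 1 = 403$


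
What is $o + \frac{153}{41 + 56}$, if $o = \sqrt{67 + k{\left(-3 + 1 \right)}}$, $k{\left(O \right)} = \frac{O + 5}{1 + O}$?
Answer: $\frac{929}{97} \approx 9.5773$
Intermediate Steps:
$k{\left(O \right)} = \frac{5 + O}{1 + O}$
$o = 8$ ($o = \sqrt{67 + \frac{5 + \left(-3 + 1\right)}{1 + \left(-3 + 1\right)}} = \sqrt{67 + \frac{5 - 2}{1 - 2}} = \sqrt{67 + \frac{1}{-1} \cdot 3} = \sqrt{67 - 3} = \sqrt{64} = 8$)
$o + \frac{153}{41 + 56} = 8 + \frac{153}{41 + 56} = 8 + \frac{153}{97} = \frac{929}{97}$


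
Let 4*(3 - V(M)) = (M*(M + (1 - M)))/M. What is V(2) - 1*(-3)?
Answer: 23/4 ≈ 5.7500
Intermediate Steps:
V(M) = 11/4 (V(M) = 3 - M*(M + (1 - M))/(4*M) = 3 - M*1/(4*M) = 3 - M/(4*M) = 3 - ¼*1 = 3 - ¼ = 11/4)
V(2) - 1*(-3) = 11/4 - 1*(-3) = 11/4 + 3 = 23/4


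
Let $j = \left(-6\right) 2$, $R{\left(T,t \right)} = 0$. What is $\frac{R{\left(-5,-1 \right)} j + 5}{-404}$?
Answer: $- \frac{5}{404} \approx -0.012376$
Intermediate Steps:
$j = -12$
$\frac{R{\left(-5,-1 \right)} j + 5}{-404} = \frac{0 \left(-12\right) + 5}{-404} = \left(0 + 5\right) \left(- \frac{1}{404}\right) = 5 \left(- \frac{1}{404}\right) = - \frac{5}{404}$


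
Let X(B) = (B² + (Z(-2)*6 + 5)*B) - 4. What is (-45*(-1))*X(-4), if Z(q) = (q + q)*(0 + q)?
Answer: -9000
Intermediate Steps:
Z(q) = 2*q² (Z(q) = (2*q)*q = 2*q²)
X(B) = -4 + B² + 53*B (X(B) = (B² + ((2*(-2)²)*6 + 5)*B) - 4 = (B² + ((2*4)*6 + 5)*B) - 4 = (B² + (8*6 + 5)*B) - 4 = (B² + (48 + 5)*B) - 4 = (B² + 53*B) - 4 = -4 + B² + 53*B)
(-45*(-1))*X(-4) = (-45*(-1))*(-4 + (-4)² + 53*(-4)) = 45*(-4 + 16 - 212) = 45*(-200) = -9000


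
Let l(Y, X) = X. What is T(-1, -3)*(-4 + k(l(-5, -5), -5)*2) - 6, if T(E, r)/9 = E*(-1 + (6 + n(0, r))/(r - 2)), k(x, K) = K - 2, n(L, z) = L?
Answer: -1812/5 ≈ -362.40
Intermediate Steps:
k(x, K) = -2 + K
T(E, r) = 9*E*(-1 + 6/(-2 + r)) (T(E, r) = 9*(E*(-1 + (6 + 0)/(r - 2))) = 9*(E*(-1 + 6/(-2 + r))) = 9*E*(-1 + 6/(-2 + r)))
T(-1, -3)*(-4 + k(l(-5, -5), -5)*2) - 6 = (9*(-1)*(8 - 1*(-3))/(-2 - 3))*(-4 + (-2 - 5)*2) - 6 = (9*(-1)*(8 + 3)/(-5))*(-4 - 7*2) - 6 = (9*(-1)*(-⅕)*11)*(-4 - 14) - 6 = (99/5)*(-18) - 6 = -1782/5 - 6 = -1812/5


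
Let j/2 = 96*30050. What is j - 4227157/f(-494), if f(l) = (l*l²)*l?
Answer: 343600273405974443/59553569296 ≈ 5.7696e+6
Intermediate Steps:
f(l) = l⁴ (f(l) = l³*l = l⁴)
j = 5769600 (j = 2*(96*30050) = 2*2884800 = 5769600)
j - 4227157/f(-494) = 5769600 - 4227157/((-494)⁴) = 5769600 - 4227157/59553569296 = 343600273405974443/59553569296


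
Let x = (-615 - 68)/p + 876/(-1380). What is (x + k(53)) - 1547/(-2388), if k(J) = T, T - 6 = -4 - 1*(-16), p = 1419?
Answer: 2277286673/129895260 ≈ 17.532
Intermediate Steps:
T = 18 (T = 6 + (-4 - 1*(-16)) = 6 + (-4 + 16) = 6 + 12 = 18)
k(J) = 18
x = -182132/163185 (x = (-615 - 68)/1419 + 876/(-1380) = -683*1/1419 + 876*(-1/1380) = -683/1419 - 73/115 = -182132/163185 ≈ -1.1161)
(x + k(53)) - 1547/(-2388) = (-182132/163185 + 18) - 1547/(-2388) = 2755198/163185 - 1547*(-1/2388) = 2755198/163185 + 1547/2388 = 2277286673/129895260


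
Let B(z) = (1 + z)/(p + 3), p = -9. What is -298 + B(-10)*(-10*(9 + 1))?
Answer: -448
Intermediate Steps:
B(z) = -1/6 - z/6 (B(z) = (1 + z)/(-9 + 3) = (1 + z)/(-6) = (1 + z)*(-1/6) = -1/6 - z/6)
-298 + B(-10)*(-10*(9 + 1)) = -298 + (-1/6 - 1/6*(-10))*(-10*(9 + 1)) = -298 + (-1/6 + 5/3)*(-10*10) = -298 + (3/2)*(-100) = -298 - 150 = -448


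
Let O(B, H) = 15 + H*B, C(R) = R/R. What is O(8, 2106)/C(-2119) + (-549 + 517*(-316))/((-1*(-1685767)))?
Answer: 28426925000/1685767 ≈ 16863.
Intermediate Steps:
C(R) = 1
O(B, H) = 15 + B*H
O(8, 2106)/C(-2119) + (-549 + 517*(-316))/((-1*(-1685767))) = (15 + 8*2106)/1 + (-549 + 517*(-316))/((-1*(-1685767))) = (15 + 16848)*1 + (-549 - 163372)/1685767 = 16863*1 - 163921*1/1685767 = 16863 - 163921/1685767 = 28426925000/1685767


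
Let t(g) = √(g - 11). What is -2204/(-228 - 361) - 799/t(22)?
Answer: 116/31 - 799*√11/11 ≈ -237.17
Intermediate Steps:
t(g) = √(-11 + g)
-2204/(-228 - 361) - 799/t(22) = -2204/(-228 - 361) - 799/√(-11 + 22) = -2204/(-589) - 799*√11/11 = -2204*(-1/589) - 799*√11/11 = 116/31 - 799*√11/11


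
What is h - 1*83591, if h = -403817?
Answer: -487408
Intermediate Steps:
h - 1*83591 = -403817 - 1*83591 = -403817 - 83591 = -487408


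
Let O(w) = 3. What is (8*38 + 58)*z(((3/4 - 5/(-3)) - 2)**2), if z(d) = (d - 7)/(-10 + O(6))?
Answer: 177923/504 ≈ 353.02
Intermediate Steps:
z(d) = 1 - d/7 (z(d) = (d - 7)/(-10 + 3) = (-7 + d)/(-7) = (-7 + d)*(-1/7) = 1 - d/7)
(8*38 + 58)*z(((3/4 - 5/(-3)) - 2)**2) = (8*38 + 58)*(1 - ((3/4 - 5/(-3)) - 2)**2/7) = (304 + 58)*(1 - ((3*(1/4) - 5*(-1/3)) - 2)**2/7) = 362*(1 - ((3/4 + 5/3) - 2)**2/7) = 362*(1 - (29/12 - 2)**2/7) = 362*(1 - (5/12)**2/7) = 362*(1 - 1/7*25/144) = 362*(1 - 25/1008) = 362*(983/1008) = 177923/504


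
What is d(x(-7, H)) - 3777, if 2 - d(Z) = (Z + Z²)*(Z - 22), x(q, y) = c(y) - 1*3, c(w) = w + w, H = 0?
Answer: -3625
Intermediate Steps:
c(w) = 2*w
x(q, y) = -3 + 2*y (x(q, y) = 2*y - 1*3 = 2*y - 3 = -3 + 2*y)
d(Z) = 2 - (-22 + Z)*(Z + Z²) (d(Z) = 2 - (Z + Z²)*(Z - 22) = 2 - (Z + Z²)*(-22 + Z) = 2 - (-22 + Z)*(Z + Z²))
d(x(-7, H)) - 3777 = (2 - (-3 + 2*0)³ + 21*(-3 + 2*0)² + 22*(-3 + 2*0)) - 3777 = (2 - (-3 + 0)³ + 21*(-3 + 0)² + 22*(-3 + 0)) - 3777 = (2 - 1*(-3)³ + 21*(-3)² + 22*(-3)) - 3777 = (2 - 1*(-27) + 21*9 - 66) - 3777 = (2 + 27 + 189 - 66) - 3777 = 152 - 3777 = -3625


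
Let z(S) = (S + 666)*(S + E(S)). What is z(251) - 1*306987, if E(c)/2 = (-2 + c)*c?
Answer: 114546346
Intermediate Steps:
E(c) = 2*c*(-2 + c) (E(c) = 2*((-2 + c)*c) = 2*(c*(-2 + c)) = 2*c*(-2 + c))
z(S) = (666 + S)*(S + 2*S*(-2 + S)) (z(S) = (S + 666)*(S + 2*S*(-2 + S)) = (666 + S)*(S + 2*S*(-2 + S)))
z(251) - 1*306987 = 251*(-1998 + 2*251**2 + 1329*251) - 1*306987 = 251*(-1998 + 2*63001 + 333579) - 306987 = 251*(-1998 + 126002 + 333579) - 306987 = 251*457583 - 306987 = 114853333 - 306987 = 114546346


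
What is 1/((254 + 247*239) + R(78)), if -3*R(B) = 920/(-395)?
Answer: 237/14051203 ≈ 1.6867e-5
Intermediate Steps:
R(B) = 184/237 (R(B) = -920/(3*(-395)) = -920*(-1)/(3*395) = -⅓*(-184/79) = 184/237)
1/((254 + 247*239) + R(78)) = 1/((254 + 247*239) + 184/237) = 1/((254 + 59033) + 184/237) = 1/(59287 + 184/237) = 1/(14051203/237) = 237/14051203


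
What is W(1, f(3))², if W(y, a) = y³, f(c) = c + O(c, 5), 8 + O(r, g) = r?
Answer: 1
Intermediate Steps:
O(r, g) = -8 + r
f(c) = -8 + 2*c (f(c) = c + (-8 + c) = -8 + 2*c)
W(1, f(3))² = (1³)² = 1² = 1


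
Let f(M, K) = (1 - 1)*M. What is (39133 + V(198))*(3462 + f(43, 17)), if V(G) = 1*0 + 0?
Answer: 135478446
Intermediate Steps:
f(M, K) = 0 (f(M, K) = 0*M = 0)
V(G) = 0 (V(G) = 0 + 0 = 0)
(39133 + V(198))*(3462 + f(43, 17)) = (39133 + 0)*(3462 + 0) = 39133*3462 = 135478446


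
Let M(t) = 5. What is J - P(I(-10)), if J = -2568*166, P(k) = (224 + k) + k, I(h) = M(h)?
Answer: -426522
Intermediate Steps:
I(h) = 5
P(k) = 224 + 2*k
J = -426288
J - P(I(-10)) = -426288 - (224 + 2*5) = -426288 - (224 + 10) = -426288 - 1*234 = -426288 - 234 = -426522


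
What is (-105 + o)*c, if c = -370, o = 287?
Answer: -67340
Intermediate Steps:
(-105 + o)*c = (-105 + 287)*(-370) = 182*(-370) = -67340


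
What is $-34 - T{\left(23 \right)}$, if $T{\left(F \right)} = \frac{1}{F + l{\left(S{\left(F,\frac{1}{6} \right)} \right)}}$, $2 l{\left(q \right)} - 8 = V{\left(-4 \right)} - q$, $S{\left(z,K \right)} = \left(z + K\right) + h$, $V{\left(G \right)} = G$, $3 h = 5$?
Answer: $- \frac{5146}{151} \approx -34.079$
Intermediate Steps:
$h = \frac{5}{3}$ ($h = \frac{1}{3} \cdot 5 = \frac{5}{3} \approx 1.6667$)
$S{\left(z,K \right)} = \frac{5}{3} + K + z$ ($S{\left(z,K \right)} = \left(z + K\right) + \frac{5}{3} = \left(K + z\right) + \frac{5}{3} = \frac{5}{3} + K + z$)
$l{\left(q \right)} = 2 - \frac{q}{2}$ ($l{\left(q \right)} = 4 + \frac{-4 - q}{2} = 4 - \left(2 + \frac{q}{2}\right) = 2 - \frac{q}{2}$)
$T{\left(F \right)} = \frac{1}{\frac{13}{12} + \frac{F}{2}}$ ($T{\left(F \right)} = \frac{1}{F - \left(-2 + \frac{\frac{5}{3} + \frac{1}{6} + F}{2}\right)} = \frac{1}{F - \left(-2 + \frac{\frac{11}{6} + F}{2}\right)} = \frac{1}{F + \left(2 - \left(\frac{11}{12} + \frac{F}{2}\right)\right)} = \frac{1}{F - \left(- \frac{13}{12} + \frac{F}{2}\right)} = \frac{1}{\frac{13}{12} + \frac{F}{2}}$)
$-34 - T{\left(23 \right)} = -34 - \frac{12}{13 + 6 \cdot 23} = -34 - \frac{12}{13 + 138} = -34 - \frac{12}{151} = - \frac{5146}{151}$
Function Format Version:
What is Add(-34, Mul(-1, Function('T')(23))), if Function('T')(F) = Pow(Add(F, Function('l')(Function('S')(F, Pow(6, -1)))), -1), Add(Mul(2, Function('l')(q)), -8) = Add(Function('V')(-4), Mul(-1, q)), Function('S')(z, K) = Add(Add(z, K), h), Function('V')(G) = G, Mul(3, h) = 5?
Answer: Rational(-5146, 151) ≈ -34.079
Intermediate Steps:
h = Rational(5, 3) (h = Mul(Rational(1, 3), 5) = Rational(5, 3) ≈ 1.6667)
Function('S')(z, K) = Add(Rational(5, 3), K, z) (Function('S')(z, K) = Add(Add(z, K), Rational(5, 3)) = Add(Add(K, z), Rational(5, 3)) = Add(Rational(5, 3), K, z))
Function('l')(q) = Add(2, Mul(Rational(-1, 2), q)) (Function('l')(q) = Add(4, Mul(Rational(1, 2), Add(-4, Mul(-1, q)))) = Add(4, Add(-2, Mul(Rational(-1, 2), q))) = Add(2, Mul(Rational(-1, 2), q)))
Function('T')(F) = Pow(Add(Rational(13, 12), Mul(Rational(1, 2), F)), -1) (Function('T')(F) = Pow(Add(F, Add(2, Mul(Rational(-1, 2), Add(Rational(5, 3), Pow(6, -1), F)))), -1) = Pow(Add(F, Add(2, Mul(Rational(-1, 2), Add(Rational(5, 3), Rational(1, 6), F)))), -1) = Pow(Add(F, Add(2, Mul(Rational(-1, 2), Add(Rational(11, 6), F)))), -1) = Pow(Add(F, Add(2, Add(Rational(-11, 12), Mul(Rational(-1, 2), F)))), -1) = Pow(Add(F, Add(Rational(13, 12), Mul(Rational(-1, 2), F))), -1) = Pow(Add(Rational(13, 12), Mul(Rational(1, 2), F)), -1))
Add(-34, Mul(-1, Function('T')(23))) = Add(-34, Mul(-1, Mul(12, Pow(Add(13, Mul(6, 23)), -1)))) = Add(-34, Mul(-1, Mul(12, Pow(Add(13, 138), -1)))) = Add(-34, Mul(-1, Mul(12, Pow(151, -1)))) = Add(-34, Mul(-1, Mul(12, Rational(1, 151)))) = Add(-34, Mul(-1, Rational(12, 151))) = Add(-34, Rational(-12, 151)) = Rational(-5146, 151)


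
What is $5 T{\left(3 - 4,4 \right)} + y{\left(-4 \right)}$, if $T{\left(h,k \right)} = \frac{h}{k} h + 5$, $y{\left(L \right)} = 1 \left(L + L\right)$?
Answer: $\frac{73}{4} \approx 18.25$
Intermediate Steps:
$y{\left(L \right)} = 2 L$ ($y{\left(L \right)} = 1 \cdot 2 L = 2 L$)
$T{\left(h,k \right)} = 5 + \frac{h^{2}}{k}$ ($T{\left(h,k \right)} = \frac{h^{2}}{k} + 5 = 5 + \frac{h^{2}}{k}$)
$5 T{\left(3 - 4,4 \right)} + y{\left(-4 \right)} = 5 \left(5 + \frac{\left(3 - 4\right)^{2}}{4}\right) + 2 \left(-4\right) = 5 \left(5 + \left(-1\right)^{2} \cdot \frac{1}{4}\right) - 8 = 5 \left(5 + 1 \cdot \frac{1}{4}\right) - 8 = 5 \left(5 + \frac{1}{4}\right) - 8 = 5 \cdot \frac{21}{4} - 8 = \frac{105}{4} - 8 = \frac{73}{4}$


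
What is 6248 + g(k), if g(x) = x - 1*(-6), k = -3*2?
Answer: 6248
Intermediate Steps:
k = -6
g(x) = 6 + x (g(x) = x + 6 = 6 + x)
6248 + g(k) = 6248 + (6 - 6) = 6248 + 0 = 6248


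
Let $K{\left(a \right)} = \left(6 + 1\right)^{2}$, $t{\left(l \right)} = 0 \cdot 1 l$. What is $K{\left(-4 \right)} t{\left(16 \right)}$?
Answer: $0$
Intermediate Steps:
$t{\left(l \right)} = 0$ ($t{\left(l \right)} = 0 l = 0$)
$K{\left(a \right)} = 49$ ($K{\left(a \right)} = 7^{2} = 49$)
$K{\left(-4 \right)} t{\left(16 \right)} = 49 \cdot 0 = 0$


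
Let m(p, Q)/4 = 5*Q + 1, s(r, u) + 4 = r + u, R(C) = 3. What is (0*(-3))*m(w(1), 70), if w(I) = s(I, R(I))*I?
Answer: 0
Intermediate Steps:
s(r, u) = -4 + r + u (s(r, u) = -4 + (r + u) = -4 + r + u)
w(I) = I*(-1 + I) (w(I) = (-4 + I + 3)*I = (-1 + I)*I = I*(-1 + I))
m(p, Q) = 4 + 20*Q (m(p, Q) = 4*(5*Q + 1) = 4*(1 + 5*Q) = 4 + 20*Q)
(0*(-3))*m(w(1), 70) = (0*(-3))*(4 + 20*70) = 0*(4 + 1400) = 0*1404 = 0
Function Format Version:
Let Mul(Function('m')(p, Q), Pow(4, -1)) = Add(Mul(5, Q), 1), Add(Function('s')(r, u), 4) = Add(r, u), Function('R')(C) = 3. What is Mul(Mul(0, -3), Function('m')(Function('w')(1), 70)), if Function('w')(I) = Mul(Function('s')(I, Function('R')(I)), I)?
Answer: 0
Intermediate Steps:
Function('s')(r, u) = Add(-4, r, u) (Function('s')(r, u) = Add(-4, Add(r, u)) = Add(-4, r, u))
Function('w')(I) = Mul(I, Add(-1, I)) (Function('w')(I) = Mul(Add(-4, I, 3), I) = Mul(Add(-1, I), I) = Mul(I, Add(-1, I)))
Function('m')(p, Q) = Add(4, Mul(20, Q)) (Function('m')(p, Q) = Mul(4, Add(Mul(5, Q), 1)) = Mul(4, Add(1, Mul(5, Q))) = Add(4, Mul(20, Q)))
Mul(Mul(0, -3), Function('m')(Function('w')(1), 70)) = Mul(Mul(0, -3), Add(4, Mul(20, 70))) = Mul(0, Add(4, 1400)) = Mul(0, 1404) = 0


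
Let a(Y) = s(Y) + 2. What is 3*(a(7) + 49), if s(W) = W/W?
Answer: 156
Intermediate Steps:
s(W) = 1
a(Y) = 3 (a(Y) = 1 + 2 = 3)
3*(a(7) + 49) = 3*(3 + 49) = 3*52 = 156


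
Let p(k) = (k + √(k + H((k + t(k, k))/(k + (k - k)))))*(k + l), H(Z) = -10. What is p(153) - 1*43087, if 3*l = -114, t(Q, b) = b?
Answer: -25492 + 115*√143 ≈ -24117.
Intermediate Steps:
l = -38 (l = (⅓)*(-114) = -38)
p(k) = (-38 + k)*(k + √(-10 + k)) (p(k) = (k + √(k - 10))*(k - 38) = (k + √(-10 + k))*(-38 + k) = (-38 + k)*(k + √(-10 + k)))
p(153) - 1*43087 = (153² - 38*153 - 38*√(-10 + 153) + 153*√(-10 + 153)) - 1*43087 = (23409 - 5814 - 38*√143 + 153*√143) - 43087 = (17595 + 115*√143) - 43087 = -25492 + 115*√143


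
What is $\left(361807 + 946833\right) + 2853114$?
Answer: $4161754$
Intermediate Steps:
$\left(361807 + 946833\right) + 2853114 = 1308640 + 2853114 = 4161754$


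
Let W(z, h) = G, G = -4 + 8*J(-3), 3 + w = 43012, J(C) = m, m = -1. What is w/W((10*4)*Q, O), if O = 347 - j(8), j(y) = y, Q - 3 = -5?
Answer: -43009/12 ≈ -3584.1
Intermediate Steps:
Q = -2 (Q = 3 - 5 = -2)
J(C) = -1
w = 43009 (w = -3 + 43012 = 43009)
G = -12 (G = -4 + 8*(-1) = -4 - 8 = -12)
O = 339 (O = 347 - 1*8 = 347 - 8 = 339)
W(z, h) = -12
w/W((10*4)*Q, O) = 43009/(-12) = 43009*(-1/12) = -43009/12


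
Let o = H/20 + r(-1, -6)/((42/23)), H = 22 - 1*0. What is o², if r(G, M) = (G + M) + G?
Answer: 474721/44100 ≈ 10.765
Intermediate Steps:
r(G, M) = M + 2*G
H = 22 (H = 22 + 0 = 22)
o = -689/210 (o = 22/20 + (-6 + 2*(-1))/((42/23)) = 22*(1/20) + (-6 - 2)/((42*(1/23))) = 11/10 - 8/42/23 = 11/10 - 8*23/42 = 11/10 - 92/21 = -689/210 ≈ -3.2810)
o² = (-689/210)² = 474721/44100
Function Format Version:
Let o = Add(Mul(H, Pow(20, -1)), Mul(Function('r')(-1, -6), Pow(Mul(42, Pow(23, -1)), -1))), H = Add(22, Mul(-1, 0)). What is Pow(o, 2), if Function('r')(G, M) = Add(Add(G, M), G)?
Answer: Rational(474721, 44100) ≈ 10.765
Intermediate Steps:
Function('r')(G, M) = Add(M, Mul(2, G))
H = 22 (H = Add(22, 0) = 22)
o = Rational(-689, 210) (o = Add(Mul(22, Pow(20, -1)), Mul(Add(-6, Mul(2, -1)), Pow(Mul(42, Pow(23, -1)), -1))) = Add(Mul(22, Rational(1, 20)), Mul(Add(-6, -2), Pow(Mul(42, Rational(1, 23)), -1))) = Add(Rational(11, 10), Mul(-8, Pow(Rational(42, 23), -1))) = Add(Rational(11, 10), Mul(-8, Rational(23, 42))) = Add(Rational(11, 10), Rational(-92, 21)) = Rational(-689, 210) ≈ -3.2810)
Pow(o, 2) = Pow(Rational(-689, 210), 2) = Rational(474721, 44100)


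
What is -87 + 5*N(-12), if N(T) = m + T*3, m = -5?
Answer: -292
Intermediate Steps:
N(T) = -5 + 3*T (N(T) = -5 + T*3 = -5 + 3*T)
-87 + 5*N(-12) = -87 + 5*(-5 + 3*(-12)) = -87 + 5*(-5 - 36) = -87 + 5*(-41) = -87 - 205 = -292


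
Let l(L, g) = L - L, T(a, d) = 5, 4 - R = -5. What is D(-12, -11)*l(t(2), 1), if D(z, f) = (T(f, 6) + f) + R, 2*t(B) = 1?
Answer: 0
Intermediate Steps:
R = 9 (R = 4 - 1*(-5) = 4 + 5 = 9)
t(B) = ½ (t(B) = (½)*1 = ½)
l(L, g) = 0
D(z, f) = 14 + f (D(z, f) = (5 + f) + 9 = 14 + f)
D(-12, -11)*l(t(2), 1) = (14 - 11)*0 = 3*0 = 0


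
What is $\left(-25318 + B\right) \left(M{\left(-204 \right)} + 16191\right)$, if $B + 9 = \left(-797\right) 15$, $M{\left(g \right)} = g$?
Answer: $-596027334$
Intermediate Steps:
$B = -11964$ ($B = -9 - 11955 = -11964$)
$\left(-25318 + B\right) \left(M{\left(-204 \right)} + 16191\right) = \left(-25318 - 11964\right) \left(-204 + 16191\right) = \left(-37282\right) 15987 = -596027334$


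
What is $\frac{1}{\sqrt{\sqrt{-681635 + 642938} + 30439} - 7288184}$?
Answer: $- \frac{1}{7288184 - \sqrt{30439 + i \sqrt{38697}}} \approx -1.3721 \cdot 10^{-7} - 1.0614 \cdot 10^{-14} i$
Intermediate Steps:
$\frac{1}{\sqrt{\sqrt{-681635 + 642938} + 30439} - 7288184} = \frac{1}{\sqrt{\sqrt{-38697} + 30439} - 7288184} = \frac{1}{\sqrt{i \sqrt{38697} + 30439} - 7288184} = \frac{1}{\sqrt{30439 + i \sqrt{38697}} - 7288184} = \frac{1}{-7288184 + \sqrt{30439 + i \sqrt{38697}}}$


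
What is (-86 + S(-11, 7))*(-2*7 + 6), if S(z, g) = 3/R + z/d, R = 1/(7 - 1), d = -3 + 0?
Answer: 1544/3 ≈ 514.67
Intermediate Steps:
d = -3
R = 1/6 ≈ 0.16667
S(z, g) = 18 - z/3 (S(z, g) = 3/(1/6) + z/(-3) = 3*6 + z*(-1/3) = 18 - z/3)
(-86 + S(-11, 7))*(-2*7 + 6) = (-86 + (18 - 1/3*(-11)))*(-2*7 + 6) = (-86 + (18 + 11/3))*(-14 + 6) = (-86 + 65/3)*(-8) = -193/3*(-8) = 1544/3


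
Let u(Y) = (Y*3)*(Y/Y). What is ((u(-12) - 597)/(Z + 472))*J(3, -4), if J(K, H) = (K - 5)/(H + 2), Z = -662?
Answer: 633/190 ≈ 3.3316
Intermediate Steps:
u(Y) = 3*Y (u(Y) = (3*Y)*1 = 3*Y)
J(K, H) = (-5 + K)/(2 + H)
((u(-12) - 597)/(Z + 472))*J(3, -4) = ((3*(-12) - 597)/(-662 + 472))*((-5 + 3)/(2 - 4)) = ((-36 - 597)/(-190))*(-2/(-2)) = (-633*(-1/190))*(-½*(-2)) = (633/190)*1 = 633/190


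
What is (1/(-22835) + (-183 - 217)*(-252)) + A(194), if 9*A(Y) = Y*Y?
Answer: 21575330051/205515 ≈ 1.0498e+5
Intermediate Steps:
A(Y) = Y**2/9 (A(Y) = (Y*Y)/9 = Y**2/9)
(1/(-22835) + (-183 - 217)*(-252)) + A(194) = (1/(-22835) + (-183 - 217)*(-252)) + (1/9)*194**2 = (-1/22835 - 400*(-252)) + (1/9)*37636 = (-1/22835 + 100800) + 37636/9 = 2301767999/22835 + 37636/9 = 21575330051/205515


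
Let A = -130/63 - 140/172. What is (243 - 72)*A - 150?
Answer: -193255/301 ≈ -642.04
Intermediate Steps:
A = -7795/2709 (A = -130*1/63 - 140*1/172 = -130/63 - 35/43 = -7795/2709 ≈ -2.8774)
(243 - 72)*A - 150 = (243 - 72)*(-7795/2709) - 150 = 171*(-7795/2709) - 150 = -148105/301 - 150 = -193255/301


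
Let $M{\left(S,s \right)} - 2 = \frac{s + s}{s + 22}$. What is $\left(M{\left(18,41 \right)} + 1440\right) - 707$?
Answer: $\frac{46387}{63} \approx 736.3$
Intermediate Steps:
$M{\left(S,s \right)} = 2 + \frac{2 s}{22 + s}$ ($M{\left(S,s \right)} = 2 + \frac{s + s}{s + 22} = 2 + \frac{2 s}{22 + s}$)
$\left(M{\left(18,41 \right)} + 1440\right) - 707 = \left(\frac{4 \left(11 + 41\right)}{22 + 41} + 1440\right) - 707 = \left(4 \cdot \frac{1}{63} \cdot 52 + 1440\right) - 707 = \left(\frac{208}{63} + 1440\right) - 707 = \frac{90928}{63} - 707 = \frac{46387}{63}$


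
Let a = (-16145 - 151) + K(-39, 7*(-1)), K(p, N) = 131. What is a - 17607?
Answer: -33772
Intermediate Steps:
a = -16165 (a = (-16145 - 151) + 131 = -16296 + 131 = -16165)
a - 17607 = -16165 - 17607 = -33772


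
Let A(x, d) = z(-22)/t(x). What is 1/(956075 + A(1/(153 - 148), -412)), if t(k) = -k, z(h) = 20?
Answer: 1/955975 ≈ 1.0461e-6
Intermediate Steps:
A(x, d) = -20/x (A(x, d) = 20/((-x)) = 20*(-1/x) = -20/x)
1/(956075 + A(1/(153 - 148), -412)) = 1/(956075 - 20/(1/(153 - 148))) = 1/(956075 - 20/(1/5)) = 1/(956075 - 20/⅕) = 1/(956075 - 20*5) = 1/(956075 - 100) = 1/955975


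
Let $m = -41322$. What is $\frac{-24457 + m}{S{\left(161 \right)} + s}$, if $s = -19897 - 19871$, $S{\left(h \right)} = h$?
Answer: $\frac{65779}{39607} \approx 1.6608$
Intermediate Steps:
$s = -39768$ ($s = -19897 - 19871 = -39768$)
$\frac{-24457 + m}{S{\left(161 \right)} + s} = \frac{-24457 - 41322}{161 - 39768} = - \frac{65779}{-39607} = \left(-65779\right) \left(- \frac{1}{39607}\right) = \frac{65779}{39607}$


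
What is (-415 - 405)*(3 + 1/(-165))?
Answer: -81016/33 ≈ -2455.0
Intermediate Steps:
(-415 - 405)*(3 + 1/(-165)) = -820*(3 - 1/165) = -820*494/165 = -81016/33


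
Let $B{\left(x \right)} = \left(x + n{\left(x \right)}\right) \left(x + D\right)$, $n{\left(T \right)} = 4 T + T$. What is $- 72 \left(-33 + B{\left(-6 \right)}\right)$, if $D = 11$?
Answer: $15336$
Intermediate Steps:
$n{\left(T \right)} = 5 T$
$B{\left(x \right)} = 6 x \left(11 + x\right)$ ($B{\left(x \right)} = \left(x + 5 x\right) \left(x + 11\right) = 6 x \left(11 + x\right)$)
$- 72 \left(-33 + B{\left(-6 \right)}\right) = - 72 \left(-33 + 6 \left(-6\right) \left(11 - 6\right)\right) = - 72 \left(-33 + 6 \left(-6\right) 5\right) = - 72 \left(-33 - 180\right) = \left(-72\right) \left(-213\right) = 15336$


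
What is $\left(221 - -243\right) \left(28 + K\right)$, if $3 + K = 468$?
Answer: $228752$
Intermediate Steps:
$K = 465$ ($K = -3 + 468 = 465$)
$\left(221 - -243\right) \left(28 + K\right) = \left(221 - -243\right) \left(28 + 465\right) = \left(221 + 243\right) 493 = 464 \cdot 493 = 228752$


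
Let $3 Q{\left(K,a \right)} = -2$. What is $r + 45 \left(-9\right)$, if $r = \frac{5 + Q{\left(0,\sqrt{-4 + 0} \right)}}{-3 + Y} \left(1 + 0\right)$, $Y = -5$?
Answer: $- \frac{9733}{24} \approx -405.54$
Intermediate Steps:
$Q{\left(K,a \right)} = - \frac{2}{3}$ ($Q{\left(K,a \right)} = \frac{1}{3} \left(-2\right) = - \frac{2}{3}$)
$r = - \frac{13}{24}$ ($r = \frac{5 - \frac{2}{3}}{-3 - 5} \left(1 + 0\right) = \frac{13}{3 \left(-8\right)} 1 = \frac{13}{3} \left(- \frac{1}{8}\right) 1 = \left(- \frac{13}{24}\right) 1 = - \frac{13}{24} \approx -0.54167$)
$r + 45 \left(-9\right) = - \frac{13}{24} + 45 \left(-9\right) = - \frac{13}{24} - 405 = - \frac{9733}{24}$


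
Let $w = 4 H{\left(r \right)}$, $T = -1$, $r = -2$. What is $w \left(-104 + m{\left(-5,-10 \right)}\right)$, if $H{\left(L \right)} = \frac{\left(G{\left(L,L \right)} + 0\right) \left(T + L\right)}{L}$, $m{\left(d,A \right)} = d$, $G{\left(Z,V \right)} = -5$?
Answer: $3270$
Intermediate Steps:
$H{\left(L \right)} = \frac{5 - 5 L}{L}$ ($H{\left(L \right)} = \frac{\left(-5 + 0\right) \left(-1 + L\right)}{L} = \frac{\left(-5\right) \left(-1 + L\right)}{L} = \frac{5 - 5 L}{L}$)
$w = -30$ ($w = 4 \left(-5 + \frac{5}{-2}\right) = 4 \left(-5 + 5 \left(- \frac{1}{2}\right)\right) = 4 \left(-5 - \frac{5}{2}\right) = 4 \left(- \frac{15}{2}\right) = -30$)
$w \left(-104 + m{\left(-5,-10 \right)}\right) = - 30 \left(-104 - 5\right) = \left(-30\right) \left(-109\right) = 3270$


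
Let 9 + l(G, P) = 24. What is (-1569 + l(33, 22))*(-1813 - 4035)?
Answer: 9087792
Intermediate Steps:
l(G, P) = 15 (l(G, P) = -9 + 24 = 15)
(-1569 + l(33, 22))*(-1813 - 4035) = (-1569 + 15)*(-1813 - 4035) = -1554*(-5848) = 9087792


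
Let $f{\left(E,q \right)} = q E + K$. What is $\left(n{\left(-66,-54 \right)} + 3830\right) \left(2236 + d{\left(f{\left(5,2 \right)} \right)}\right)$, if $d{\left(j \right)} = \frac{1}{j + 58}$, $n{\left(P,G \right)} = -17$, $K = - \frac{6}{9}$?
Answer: $\frac{1722236775}{202} \approx 8.5259 \cdot 10^{6}$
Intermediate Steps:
$K = - \frac{2}{3}$ ($K = \left(-6\right) \frac{1}{9} = - \frac{2}{3} \approx -0.66667$)
$f{\left(E,q \right)} = - \frac{2}{3} + E q$ ($f{\left(E,q \right)} = q E - \frac{2}{3} = E q - \frac{2}{3} = - \frac{2}{3} + E q$)
$d{\left(j \right)} = \frac{1}{58 + j}$
$\left(n{\left(-66,-54 \right)} + 3830\right) \left(2236 + d{\left(f{\left(5,2 \right)} \right)}\right) = \left(-17 + 3830\right) \left(2236 + \frac{1}{58 + \left(- \frac{2}{3} + 5 \cdot 2\right)}\right) = 3813 \left(2236 + \frac{1}{58 + \left(- \frac{2}{3} + 10\right)}\right) = 3813 \left(2236 + \frac{1}{58 + \frac{28}{3}}\right) = 3813 \left(2236 + \frac{1}{\frac{202}{3}}\right) = 3813 \left(2236 + \frac{3}{202}\right) = 3813 \cdot \frac{451675}{202} = \frac{1722236775}{202}$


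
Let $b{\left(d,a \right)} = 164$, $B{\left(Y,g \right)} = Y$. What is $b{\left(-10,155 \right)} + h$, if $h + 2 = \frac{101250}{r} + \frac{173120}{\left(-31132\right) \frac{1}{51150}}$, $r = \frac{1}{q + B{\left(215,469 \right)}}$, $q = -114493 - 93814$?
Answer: $- \frac{163984691156154}{7783} \approx -2.107 \cdot 10^{10}$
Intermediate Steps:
$q = -208307$
$r = - \frac{1}{208092}$ ($r = \frac{1}{-208307 + 215} = \frac{1}{-208092} = - \frac{1}{208092} \approx -4.8056 \cdot 10^{-6}$)
$h = - \frac{163984692432566}{7783}$ ($h = -2 + \left(\frac{101250}{- \frac{1}{208092}} + \frac{173120}{\left(-31132\right) \frac{1}{51150}}\right) = -2 + \left(101250 \left(-208092\right) + \frac{173120}{\left(-31132\right) \frac{1}{51150}}\right) = -2 - \left(21069315000 - \frac{173120}{- \frac{15566}{25575}}\right) = -2 + \left(-21069315000 + 173120 \left(- \frac{25575}{15566}\right)\right) = -2 - \frac{163984692417000}{7783} = - \frac{163984692432566}{7783} \approx -2.107 \cdot 10^{10}$)
$b{\left(-10,155 \right)} + h = 164 - \frac{163984692432566}{7783} = - \frac{163984691156154}{7783}$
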